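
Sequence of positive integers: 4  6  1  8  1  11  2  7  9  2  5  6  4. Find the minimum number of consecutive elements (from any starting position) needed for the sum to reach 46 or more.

8

add 4: running sum 4 < 46
add 6: running sum 10 < 46
add 1: running sum 11 < 46
add 8: running sum 19 < 46
add 1: running sum 20 < 46
add 11: running sum 31 < 46
add 2: running sum 33 < 46
add 7: running sum 40 < 46
add 9: shortest ending here [4, 6, 1, 8, 1, 11, 2, 7, 9] sum 49, len 9
add 2: shortest ending here [6, 1, 8, 1, 11, 2, 7, 9, 2] sum 47, len 9
add 5: shortest ending here [1, 8, 1, 11, 2, 7, 9, 2, 5] sum 46, len 9
add 6: shortest ending here [8, 1, 11, 2, 7, 9, 2, 5, 6] sum 51, len 9
add 4: shortest ending here [11, 2, 7, 9, 2, 5, 6, 4] sum 46, len 8
Shortest qualifying length: 8.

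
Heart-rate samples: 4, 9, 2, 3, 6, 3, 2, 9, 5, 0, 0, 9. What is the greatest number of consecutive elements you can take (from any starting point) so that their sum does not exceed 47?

11

→ 4: sum 4, len 1
→ 9: sum 13, len 2
→ 2: sum 15, len 3
→ 3: sum 18, len 4
→ 6: sum 24, len 5
→ 3: sum 27, len 6
→ 2: sum 29, len 7
→ 9: sum 38, len 8
→ 5: sum 43, len 9
→ 0: sum 43, len 10
→ 0: sum 43, len 11
→ 9 (dropped 4, 9): sum 39, len 10
Longest length seen: 11.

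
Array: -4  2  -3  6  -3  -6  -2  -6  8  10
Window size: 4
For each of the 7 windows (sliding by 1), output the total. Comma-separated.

1, 2, -6, -5, -17, -6, 10

-4 2 -3 6 → sum 1
2 -3 6 -3 → sum 2
-3 6 -3 -6 → sum -6
6 -3 -6 -2 → sum -5
-3 -6 -2 -6 → sum -17
-6 -2 -6 8 → sum -6
-2 -6 8 10 → sum 10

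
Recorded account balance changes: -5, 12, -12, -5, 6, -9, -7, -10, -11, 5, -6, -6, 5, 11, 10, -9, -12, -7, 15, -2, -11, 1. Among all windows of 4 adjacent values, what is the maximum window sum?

20

-5 12 -12 -5 → sum -10
12 -12 -5 6 → sum 1
-12 -5 6 -9 → sum -20
-5 6 -9 -7 → sum -15
6 -9 -7 -10 → sum -20
-9 -7 -10 -11 → sum -37
-7 -10 -11 5 → sum -23
-10 -11 5 -6 → sum -22
-11 5 -6 -6 → sum -18
5 -6 -6 5 → sum -2
-6 -6 5 11 → sum 4
-6 5 11 10 → sum 20
5 11 10 -9 → sum 17
11 10 -9 -12 → sum 0
10 -9 -12 -7 → sum -18
-9 -12 -7 15 → sum -13
-12 -7 15 -2 → sum -6
-7 15 -2 -11 → sum -5
15 -2 -11 1 → sum 3
Maximum of these is 20.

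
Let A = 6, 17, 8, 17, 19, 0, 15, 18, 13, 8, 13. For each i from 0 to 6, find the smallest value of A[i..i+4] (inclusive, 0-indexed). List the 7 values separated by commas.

Sliding a size-5 window across the 11 values:
[6, 17, 8, 17, 19] → min 6
[17, 8, 17, 19, 0] → min 0
[8, 17, 19, 0, 15] → min 0
[17, 19, 0, 15, 18] → min 0
[19, 0, 15, 18, 13] → min 0
[0, 15, 18, 13, 8] → min 0
[15, 18, 13, 8, 13] → min 8

6, 0, 0, 0, 0, 0, 8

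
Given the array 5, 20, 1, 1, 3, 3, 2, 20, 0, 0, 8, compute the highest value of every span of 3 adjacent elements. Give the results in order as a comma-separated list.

5 20 1 → max 20
20 1 1 → max 20
1 1 3 → max 3
1 3 3 → max 3
3 3 2 → max 3
3 2 20 → max 20
2 20 0 → max 20
20 0 0 → max 20
0 0 8 → max 8

20, 20, 3, 3, 3, 20, 20, 20, 8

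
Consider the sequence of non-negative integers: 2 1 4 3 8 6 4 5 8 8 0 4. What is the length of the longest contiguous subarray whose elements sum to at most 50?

11

→ 2: sum 2, len 1
→ 1: sum 3, len 2
→ 4: sum 7, len 3
→ 3: sum 10, len 4
→ 8: sum 18, len 5
→ 6: sum 24, len 6
→ 4: sum 28, len 7
→ 5: sum 33, len 8
→ 8: sum 41, len 9
→ 8: sum 49, len 10
→ 0: sum 49, len 11
→ 4 (dropped 2, 1): sum 50, len 10
Longest length seen: 11.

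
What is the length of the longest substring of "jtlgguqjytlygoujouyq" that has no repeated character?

7

add j: [j] len 1
add t: [j, t] len 2
add l: [j, t, l] len 3
add g: [j, t, l, g] len 4
add g (repeat g, move left end past it): [g] len 1
add u: [g, u] len 2
add q: [g, u, q] len 3
add j: [g, u, q, j] len 4
add y: [g, u, q, j, y] len 5
add t: [g, u, q, j, y, t] len 6
add l: [g, u, q, j, y, t, l] len 7
add y (repeat y, move left end past it): [t, l, y] len 3
add g: [t, l, y, g] len 4
add o: [t, l, y, g, o] len 5
add u: [t, l, y, g, o, u] len 6
add j: [t, l, y, g, o, u, j] len 7
add o (repeat o, move left end past it): [u, j, o] len 3
add u (repeat u, move left end past it): [j, o, u] len 3
add y: [j, o, u, y] len 4
add q: [j, o, u, y, q] len 5
Longest all-distinct length: 7.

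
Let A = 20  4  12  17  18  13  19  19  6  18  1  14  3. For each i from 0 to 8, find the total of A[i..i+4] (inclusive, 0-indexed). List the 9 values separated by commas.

20 4 12 17 18 → sum 71
4 12 17 18 13 → sum 64
12 17 18 13 19 → sum 79
17 18 13 19 19 → sum 86
18 13 19 19 6 → sum 75
13 19 19 6 18 → sum 75
19 19 6 18 1 → sum 63
19 6 18 1 14 → sum 58
6 18 1 14 3 → sum 42

71, 64, 79, 86, 75, 75, 63, 58, 42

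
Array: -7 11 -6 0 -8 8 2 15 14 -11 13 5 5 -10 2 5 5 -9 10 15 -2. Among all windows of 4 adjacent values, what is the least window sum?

-6

(-7, 11, -6, 0) → sum -2
(11, -6, 0, -8) → sum -3
(-6, 0, -8, 8) → sum -6
(0, -8, 8, 2) → sum 2
(-8, 8, 2, 15) → sum 17
(8, 2, 15, 14) → sum 39
(2, 15, 14, -11) → sum 20
(15, 14, -11, 13) → sum 31
(14, -11, 13, 5) → sum 21
(-11, 13, 5, 5) → sum 12
(13, 5, 5, -10) → sum 13
(5, 5, -10, 2) → sum 2
(5, -10, 2, 5) → sum 2
(-10, 2, 5, 5) → sum 2
(2, 5, 5, -9) → sum 3
(5, 5, -9, 10) → sum 11
(5, -9, 10, 15) → sum 21
(-9, 10, 15, -2) → sum 14
Least of these is -6.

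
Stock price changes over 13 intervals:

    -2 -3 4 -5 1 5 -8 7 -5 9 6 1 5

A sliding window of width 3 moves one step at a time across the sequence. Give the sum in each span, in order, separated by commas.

-1, -4, 0, 1, -2, 4, -6, 11, 10, 16, 12

-2 -3 4 → sum -1
-3 4 -5 → sum -4
4 -5 1 → sum 0
-5 1 5 → sum 1
1 5 -8 → sum -2
5 -8 7 → sum 4
-8 7 -5 → sum -6
7 -5 9 → sum 11
-5 9 6 → sum 10
9 6 1 → sum 16
6 1 5 → sum 12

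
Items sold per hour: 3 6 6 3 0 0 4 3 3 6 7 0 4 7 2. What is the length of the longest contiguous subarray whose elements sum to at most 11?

→ 3: sum 3, len 1
→ 6: sum 9, len 2
→ 6 (dropped 3, 6): sum 6, len 1
→ 3: sum 9, len 2
→ 0: sum 9, len 3
→ 0: sum 9, len 4
→ 4 (dropped 6): sum 7, len 4
→ 3: sum 10, len 5
→ 3 (dropped 3): sum 10, len 5
→ 6 (dropped 0, 0, 4, 3): sum 9, len 2
→ 7 (dropped 3, 6): sum 7, len 1
→ 0: sum 7, len 2
→ 4: sum 11, len 3
→ 7 (dropped 7): sum 11, len 3
→ 2 (dropped 0, 4): sum 9, len 2
Longest length seen: 5.

5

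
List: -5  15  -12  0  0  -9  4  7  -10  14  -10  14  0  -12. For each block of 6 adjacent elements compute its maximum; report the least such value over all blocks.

(-5, 15, -12, 0, 0, -9) → max 15
(15, -12, 0, 0, -9, 4) → max 15
(-12, 0, 0, -9, 4, 7) → max 7
(0, 0, -9, 4, 7, -10) → max 7
(0, -9, 4, 7, -10, 14) → max 14
(-9, 4, 7, -10, 14, -10) → max 14
(4, 7, -10, 14, -10, 14) → max 14
(7, -10, 14, -10, 14, 0) → max 14
(-10, 14, -10, 14, 0, -12) → max 14
Least of these is 7.

7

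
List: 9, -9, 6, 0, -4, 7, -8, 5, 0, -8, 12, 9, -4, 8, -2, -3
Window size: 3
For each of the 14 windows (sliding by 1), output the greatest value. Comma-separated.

9 -9 6 → max 9
-9 6 0 → max 6
6 0 -4 → max 6
0 -4 7 → max 7
-4 7 -8 → max 7
7 -8 5 → max 7
-8 5 0 → max 5
5 0 -8 → max 5
0 -8 12 → max 12
-8 12 9 → max 12
12 9 -4 → max 12
9 -4 8 → max 9
-4 8 -2 → max 8
8 -2 -3 → max 8

9, 6, 6, 7, 7, 7, 5, 5, 12, 12, 12, 9, 8, 8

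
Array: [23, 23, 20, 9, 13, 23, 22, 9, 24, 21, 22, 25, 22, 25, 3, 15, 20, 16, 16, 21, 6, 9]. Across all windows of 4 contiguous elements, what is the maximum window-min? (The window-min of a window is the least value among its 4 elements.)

22

Window mins for each of the 19 positions:
(23, 23, 20, 9) → min 9
(23, 20, 9, 13) → min 9
(20, 9, 13, 23) → min 9
(9, 13, 23, 22) → min 9
(13, 23, 22, 9) → min 9
(23, 22, 9, 24) → min 9
(22, 9, 24, 21) → min 9
(9, 24, 21, 22) → min 9
(24, 21, 22, 25) → min 21
(21, 22, 25, 22) → min 21
(22, 25, 22, 25) → min 22
(25, 22, 25, 3) → min 3
(22, 25, 3, 15) → min 3
(25, 3, 15, 20) → min 3
(3, 15, 20, 16) → min 3
(15, 20, 16, 16) → min 15
(20, 16, 16, 21) → min 16
(16, 16, 21, 6) → min 6
(16, 21, 6, 9) → min 6
Maximum of these is 22.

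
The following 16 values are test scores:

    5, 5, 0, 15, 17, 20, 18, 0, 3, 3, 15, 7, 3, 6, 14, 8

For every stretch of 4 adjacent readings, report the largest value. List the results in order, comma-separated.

[5, 5, 0, 15] → max 15
[5, 0, 15, 17] → max 17
[0, 15, 17, 20] → max 20
[15, 17, 20, 18] → max 20
[17, 20, 18, 0] → max 20
[20, 18, 0, 3] → max 20
[18, 0, 3, 3] → max 18
[0, 3, 3, 15] → max 15
[3, 3, 15, 7] → max 15
[3, 15, 7, 3] → max 15
[15, 7, 3, 6] → max 15
[7, 3, 6, 14] → max 14
[3, 6, 14, 8] → max 14

15, 17, 20, 20, 20, 20, 18, 15, 15, 15, 15, 14, 14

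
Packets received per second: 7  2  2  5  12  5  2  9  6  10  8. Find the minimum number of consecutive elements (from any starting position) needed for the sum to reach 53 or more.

Extend right; whenever the sum reaches 53, record the length and shrink from the left:
add 7: running sum 7 < 53
add 2: running sum 9 < 53
add 2: running sum 11 < 53
add 5: running sum 16 < 53
add 12: running sum 28 < 53
add 5: running sum 33 < 53
add 2: running sum 35 < 53
add 9: running sum 44 < 53
add 6: running sum 50 < 53
end 9: [2, 2, 5, 12, 5, 2, 9, 6, 10] sum 53, len 9
end 10: [5, 12, 5, 2, 9, 6, 10, 8] sum 57, len 8
Shortest qualifying length: 8.

8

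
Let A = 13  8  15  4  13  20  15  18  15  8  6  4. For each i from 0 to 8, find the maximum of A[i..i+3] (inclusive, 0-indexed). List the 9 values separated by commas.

13 8 15 4 → max 15
8 15 4 13 → max 15
15 4 13 20 → max 20
4 13 20 15 → max 20
13 20 15 18 → max 20
20 15 18 15 → max 20
15 18 15 8 → max 18
18 15 8 6 → max 18
15 8 6 4 → max 15

15, 15, 20, 20, 20, 20, 18, 18, 15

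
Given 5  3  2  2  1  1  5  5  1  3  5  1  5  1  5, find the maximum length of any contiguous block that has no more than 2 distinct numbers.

5

Extend right; when distinct count exceeds 2, shrink from the left:
add 5: window [5] (1 distinct), len 1
add 3: window [5, 3] (2 distinct), len 2
add 2: window [3, 2] (2 distinct), len 2
add 2: window [3, 2, 2] (2 distinct), len 3
add 1: window [2, 2, 1] (2 distinct), len 3
add 1: window [2, 2, 1, 1] (2 distinct), len 4
add 5: window [1, 1, 5] (2 distinct), len 3
add 5: window [1, 1, 5, 5] (2 distinct), len 4
add 1: window [1, 1, 5, 5, 1] (2 distinct), len 5
add 3: window [1, 3] (2 distinct), len 2
add 5: window [3, 5] (2 distinct), len 2
add 1: window [5, 1] (2 distinct), len 2
add 5: window [5, 1, 5] (2 distinct), len 3
add 1: window [5, 1, 5, 1] (2 distinct), len 4
add 5: window [5, 1, 5, 1, 5] (2 distinct), len 5
Longest length with ≤2 distinct: 5.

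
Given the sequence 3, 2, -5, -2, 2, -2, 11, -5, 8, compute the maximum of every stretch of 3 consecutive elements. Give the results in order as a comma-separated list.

[3, 2, -5] → max 3
[2, -5, -2] → max 2
[-5, -2, 2] → max 2
[-2, 2, -2] → max 2
[2, -2, 11] → max 11
[-2, 11, -5] → max 11
[11, -5, 8] → max 11

3, 2, 2, 2, 11, 11, 11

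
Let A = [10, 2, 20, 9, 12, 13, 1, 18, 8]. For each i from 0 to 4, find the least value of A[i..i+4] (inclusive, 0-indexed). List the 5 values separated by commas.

Sliding a size-5 window across the 9 values:
[10, 2, 20, 9, 12] → min 2
[2, 20, 9, 12, 13] → min 2
[20, 9, 12, 13, 1] → min 1
[9, 12, 13, 1, 18] → min 1
[12, 13, 1, 18, 8] → min 1

2, 2, 1, 1, 1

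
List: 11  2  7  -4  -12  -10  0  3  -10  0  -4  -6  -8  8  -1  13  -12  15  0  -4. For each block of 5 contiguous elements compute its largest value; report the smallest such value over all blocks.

0

Window maxs for each of the 16 positions:
[11, 2, 7, -4, -12] → max 11
[2, 7, -4, -12, -10] → max 7
[7, -4, -12, -10, 0] → max 7
[-4, -12, -10, 0, 3] → max 3
[-12, -10, 0, 3, -10] → max 3
[-10, 0, 3, -10, 0] → max 3
[0, 3, -10, 0, -4] → max 3
[3, -10, 0, -4, -6] → max 3
[-10, 0, -4, -6, -8] → max 0
[0, -4, -6, -8, 8] → max 8
[-4, -6, -8, 8, -1] → max 8
[-6, -8, 8, -1, 13] → max 13
[-8, 8, -1, 13, -12] → max 13
[8, -1, 13, -12, 15] → max 15
[-1, 13, -12, 15, 0] → max 15
[13, -12, 15, 0, -4] → max 15
Smallest of these is 0.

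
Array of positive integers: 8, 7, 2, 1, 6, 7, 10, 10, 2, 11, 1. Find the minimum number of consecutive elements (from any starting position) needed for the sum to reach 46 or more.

6

add 8: running sum 8 < 46
add 7: running sum 15 < 46
add 2: running sum 17 < 46
add 1: running sum 18 < 46
add 6: running sum 24 < 46
add 7: running sum 31 < 46
add 10: running sum 41 < 46
end 7: [8, 7, 2, 1, 6, 7, 10, 10] sum 51, len 8
end 8: [8, 7, 2, 1, 6, 7, 10, 10, 2] sum 53, len 9
end 9: [6, 7, 10, 10, 2, 11] sum 46, len 6
end 10: [6, 7, 10, 10, 2, 11, 1] sum 47, len 7
Shortest qualifying length: 6.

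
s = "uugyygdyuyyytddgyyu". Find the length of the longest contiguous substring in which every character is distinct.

add u: [u] len 1
add u (repeat u, move left end past it): [u] len 1
add g: [u, g] len 2
add y: [u, g, y] len 3
add y (repeat y, move left end past it): [y] len 1
add g: [y, g] len 2
add d: [y, g, d] len 3
add y (repeat y, move left end past it): [g, d, y] len 3
add u: [g, d, y, u] len 4
add y (repeat y, move left end past it): [u, y] len 2
add y (repeat y, move left end past it): [y] len 1
add y (repeat y, move left end past it): [y] len 1
add t: [y, t] len 2
add d: [y, t, d] len 3
add d (repeat d, move left end past it): [d] len 1
add g: [d, g] len 2
add y: [d, g, y] len 3
add y (repeat y, move left end past it): [y] len 1
add u: [y, u] len 2
Longest all-distinct length: 4.

4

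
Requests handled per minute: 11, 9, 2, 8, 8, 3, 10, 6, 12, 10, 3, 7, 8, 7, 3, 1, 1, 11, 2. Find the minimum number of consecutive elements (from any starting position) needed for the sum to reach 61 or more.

8

add 11: running sum 11 < 61
add 9: running sum 20 < 61
add 2: running sum 22 < 61
add 8: running sum 30 < 61
add 8: running sum 38 < 61
add 3: running sum 41 < 61
add 10: running sum 51 < 61
add 6: running sum 57 < 61
add 12: shortest ending here [11, 9, 2, 8, 8, 3, 10, 6, 12] sum 69, len 9
add 10: shortest ending here [9, 2, 8, 8, 3, 10, 6, 12, 10] sum 68, len 9
add 3: shortest ending here [2, 8, 8, 3, 10, 6, 12, 10, 3] sum 62, len 9
add 7: shortest ending here [8, 8, 3, 10, 6, 12, 10, 3, 7] sum 67, len 9
add 8: shortest ending here [8, 3, 10, 6, 12, 10, 3, 7, 8] sum 67, len 9
add 7: shortest ending here [10, 6, 12, 10, 3, 7, 8, 7] sum 63, len 8
add 3: shortest ending here [10, 6, 12, 10, 3, 7, 8, 7, 3] sum 66, len 9
add 1: shortest ending here [10, 6, 12, 10, 3, 7, 8, 7, 3, 1] sum 67, len 10
add 1: shortest ending here [10, 6, 12, 10, 3, 7, 8, 7, 3, 1, 1] sum 68, len 11
add 11: shortest ending here [12, 10, 3, 7, 8, 7, 3, 1, 1, 11] sum 63, len 10
add 2: shortest ending here [12, 10, 3, 7, 8, 7, 3, 1, 1, 11, 2] sum 65, len 11
Shortest qualifying length: 8.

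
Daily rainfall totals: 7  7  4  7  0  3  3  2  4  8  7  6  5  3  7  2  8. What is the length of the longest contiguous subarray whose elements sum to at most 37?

add 7: [7] sum 7, len 1
add 7: [7, 7] sum 14, len 2
add 4: [7, 7, 4] sum 18, len 3
add 7: [7, 7, 4, 7] sum 25, len 4
add 0: [7, 7, 4, 7, 0] sum 25, len 5
add 3: [7, 7, 4, 7, 0, 3] sum 28, len 6
add 3: [7, 7, 4, 7, 0, 3, 3] sum 31, len 7
add 2: [7, 7, 4, 7, 0, 3, 3, 2] sum 33, len 8
add 4: [7, 7, 4, 7, 0, 3, 3, 2, 4] sum 37, len 9
add 8: [4, 7, 0, 3, 3, 2, 4, 8] sum 31, len 8
add 7: [7, 0, 3, 3, 2, 4, 8, 7] sum 34, len 8
add 6: [0, 3, 3, 2, 4, 8, 7, 6] sum 33, len 8
add 5: [3, 2, 4, 8, 7, 6, 5] sum 35, len 7
add 3: [2, 4, 8, 7, 6, 5, 3] sum 35, len 7
add 7: [8, 7, 6, 5, 3, 7] sum 36, len 6
add 2: [7, 6, 5, 3, 7, 2] sum 30, len 6
add 8: [6, 5, 3, 7, 2, 8] sum 31, len 6
Longest length seen: 9.

9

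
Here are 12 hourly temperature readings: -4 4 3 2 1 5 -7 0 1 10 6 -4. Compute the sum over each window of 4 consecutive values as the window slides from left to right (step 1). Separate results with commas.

5, 10, 11, 1, -1, -1, 4, 17, 13

Sliding a size-4 window across the 12 values:
-4 4 3 2 → sum 5
4 3 2 1 → sum 10
3 2 1 5 → sum 11
2 1 5 -7 → sum 1
1 5 -7 0 → sum -1
5 -7 0 1 → sum -1
-7 0 1 10 → sum 4
0 1 10 6 → sum 17
1 10 6 -4 → sum 13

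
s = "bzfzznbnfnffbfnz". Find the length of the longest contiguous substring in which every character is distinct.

add b: [b] len 1
add z: [b, z] len 2
add f: [b, z, f] len 3
add z (repeat z, move left end past it): [f, z] len 2
add z (repeat z, move left end past it): [z] len 1
add n: [z, n] len 2
add b: [z, n, b] len 3
add n (repeat n, move left end past it): [b, n] len 2
add f: [b, n, f] len 3
add n (repeat n, move left end past it): [f, n] len 2
add f (repeat f, move left end past it): [n, f] len 2
add f (repeat f, move left end past it): [f] len 1
add b: [f, b] len 2
add f (repeat f, move left end past it): [b, f] len 2
add n: [b, f, n] len 3
add z: [b, f, n, z] len 4
Longest all-distinct length: 4.

4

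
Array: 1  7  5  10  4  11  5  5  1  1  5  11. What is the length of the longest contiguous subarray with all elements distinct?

6

[1] len 1
[1, 7] len 2
[1, 7, 5] len 3
[1, 7, 5, 10] len 4
[1, 7, 5, 10, 4] len 5
[1, 7, 5, 10, 4, 11] len 6
[10, 4, 11, 5] len 4
[5] len 1
[5, 1] len 2
[1] len 1
[1, 5] len 2
[1, 5, 11] len 3
Longest all-distinct length: 6.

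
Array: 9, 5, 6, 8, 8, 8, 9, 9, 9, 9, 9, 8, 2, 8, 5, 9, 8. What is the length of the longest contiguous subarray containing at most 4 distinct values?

14

add 9: window [9] (1 distinct), len 1
add 5: window [9, 5] (2 distinct), len 2
add 6: window [9, 5, 6] (3 distinct), len 3
add 8: window [9, 5, 6, 8] (4 distinct), len 4
add 8: window [9, 5, 6, 8, 8] (4 distinct), len 5
add 8: window [9, 5, 6, 8, 8, 8] (4 distinct), len 6
add 9: window [9, 5, 6, 8, 8, 8, 9] (4 distinct), len 7
add 9: window [9, 5, 6, 8, 8, 8, 9, 9] (4 distinct), len 8
add 9: window [9, 5, 6, 8, 8, 8, 9, 9, 9] (4 distinct), len 9
add 9: window [9, 5, 6, 8, 8, 8, 9, 9, 9, 9] (4 distinct), len 10
add 9: window [9, 5, 6, 8, 8, 8, 9, 9, 9, 9, 9] (4 distinct), len 11
add 8: window [9, 5, 6, 8, 8, 8, 9, 9, 9, 9, 9, 8] (4 distinct), len 12
add 2: window [6, 8, 8, 8, 9, 9, 9, 9, 9, 8, 2] (4 distinct), len 11
add 8: window [6, 8, 8, 8, 9, 9, 9, 9, 9, 8, 2, 8] (4 distinct), len 12
add 5: window [8, 8, 8, 9, 9, 9, 9, 9, 8, 2, 8, 5] (4 distinct), len 12
add 9: window [8, 8, 8, 9, 9, 9, 9, 9, 8, 2, 8, 5, 9] (4 distinct), len 13
add 8: window [8, 8, 8, 9, 9, 9, 9, 9, 8, 2, 8, 5, 9, 8] (4 distinct), len 14
Longest length with ≤4 distinct: 14.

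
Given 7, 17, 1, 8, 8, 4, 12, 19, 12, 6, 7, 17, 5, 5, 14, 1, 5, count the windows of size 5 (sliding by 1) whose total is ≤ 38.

3

[7, 17, 1, 8, 8] → sum 41
[17, 1, 8, 8, 4] → sum 38  ≤ 38 ✓
[1, 8, 8, 4, 12] → sum 33  ≤ 38 ✓
[8, 8, 4, 12, 19] → sum 51
[8, 4, 12, 19, 12] → sum 55
[4, 12, 19, 12, 6] → sum 53
[12, 19, 12, 6, 7] → sum 56
[19, 12, 6, 7, 17] → sum 61
[12, 6, 7, 17, 5] → sum 47
[6, 7, 17, 5, 5] → sum 40
[7, 17, 5, 5, 14] → sum 48
[17, 5, 5, 14, 1] → sum 42
[5, 5, 14, 1, 5] → sum 30  ≤ 38 ✓
3 windows satisfy the condition.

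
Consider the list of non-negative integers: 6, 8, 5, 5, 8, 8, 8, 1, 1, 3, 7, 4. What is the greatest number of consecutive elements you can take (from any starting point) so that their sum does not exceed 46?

Extend to the right; shrink from the left whenever the sum exceeds 46:
add 6: [6] sum 6, len 1
add 8: [6, 8] sum 14, len 2
add 5: [6, 8, 5] sum 19, len 3
add 5: [6, 8, 5, 5] sum 24, len 4
add 8: [6, 8, 5, 5, 8] sum 32, len 5
add 8: [6, 8, 5, 5, 8, 8] sum 40, len 6
add 8: [8, 5, 5, 8, 8, 8] sum 42, len 6
add 1: [8, 5, 5, 8, 8, 8, 1] sum 43, len 7
add 1: [8, 5, 5, 8, 8, 8, 1, 1] sum 44, len 8
add 3: [5, 5, 8, 8, 8, 1, 1, 3] sum 39, len 8
add 7: [5, 5, 8, 8, 8, 1, 1, 3, 7] sum 46, len 9
add 4: [5, 8, 8, 8, 1, 1, 3, 7, 4] sum 45, len 9
Longest length seen: 9.

9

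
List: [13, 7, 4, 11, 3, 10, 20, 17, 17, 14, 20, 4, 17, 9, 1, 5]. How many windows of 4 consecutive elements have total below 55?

8

13 7 4 11 → sum 35  < 55 ✓
7 4 11 3 → sum 25  < 55 ✓
4 11 3 10 → sum 28  < 55 ✓
11 3 10 20 → sum 44  < 55 ✓
3 10 20 17 → sum 50  < 55 ✓
10 20 17 17 → sum 64
20 17 17 14 → sum 68
17 17 14 20 → sum 68
17 14 20 4 → sum 55
14 20 4 17 → sum 55
20 4 17 9 → sum 50  < 55 ✓
4 17 9 1 → sum 31  < 55 ✓
17 9 1 5 → sum 32  < 55 ✓
8 windows satisfy the condition.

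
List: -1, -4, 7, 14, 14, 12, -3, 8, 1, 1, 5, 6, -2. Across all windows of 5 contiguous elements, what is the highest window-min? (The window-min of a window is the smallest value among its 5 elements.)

Each size-5 window and its min:
-1 -4 7 14 14 → min -4
-4 7 14 14 12 → min -4
7 14 14 12 -3 → min -3
14 14 12 -3 8 → min -3
14 12 -3 8 1 → min -3
12 -3 8 1 1 → min -3
-3 8 1 1 5 → min -3
8 1 1 5 6 → min 1
1 1 5 6 -2 → min -2
Highest of these is 1.

1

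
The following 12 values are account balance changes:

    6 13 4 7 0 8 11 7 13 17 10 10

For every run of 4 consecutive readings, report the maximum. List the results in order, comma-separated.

Sliding a size-4 window across the 12 values:
(6, 13, 4, 7) → max 13
(13, 4, 7, 0) → max 13
(4, 7, 0, 8) → max 8
(7, 0, 8, 11) → max 11
(0, 8, 11, 7) → max 11
(8, 11, 7, 13) → max 13
(11, 7, 13, 17) → max 17
(7, 13, 17, 10) → max 17
(13, 17, 10, 10) → max 17

13, 13, 8, 11, 11, 13, 17, 17, 17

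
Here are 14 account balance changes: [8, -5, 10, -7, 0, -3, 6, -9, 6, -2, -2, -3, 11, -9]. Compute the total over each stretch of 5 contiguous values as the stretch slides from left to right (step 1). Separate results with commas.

8 -5 10 -7 0 → sum 6
-5 10 -7 0 -3 → sum -5
10 -7 0 -3 6 → sum 6
-7 0 -3 6 -9 → sum -13
0 -3 6 -9 6 → sum 0
-3 6 -9 6 -2 → sum -2
6 -9 6 -2 -2 → sum -1
-9 6 -2 -2 -3 → sum -10
6 -2 -2 -3 11 → sum 10
-2 -2 -3 11 -9 → sum -5

6, -5, 6, -13, 0, -2, -1, -10, 10, -5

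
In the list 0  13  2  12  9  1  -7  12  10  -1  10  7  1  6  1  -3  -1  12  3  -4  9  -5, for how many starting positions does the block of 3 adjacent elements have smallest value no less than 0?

7

0 13 2 → min 0  ≥ 0 ✓
13 2 12 → min 2  ≥ 0 ✓
2 12 9 → min 2  ≥ 0 ✓
12 9 1 → min 1  ≥ 0 ✓
9 1 -7 → min -7
1 -7 12 → min -7
-7 12 10 → min -7
12 10 -1 → min -1
10 -1 10 → min -1
-1 10 7 → min -1
10 7 1 → min 1  ≥ 0 ✓
7 1 6 → min 1  ≥ 0 ✓
1 6 1 → min 1  ≥ 0 ✓
6 1 -3 → min -3
1 -3 -1 → min -3
-3 -1 12 → min -3
-1 12 3 → min -1
12 3 -4 → min -4
3 -4 9 → min -4
-4 9 -5 → min -5
7 windows satisfy the condition.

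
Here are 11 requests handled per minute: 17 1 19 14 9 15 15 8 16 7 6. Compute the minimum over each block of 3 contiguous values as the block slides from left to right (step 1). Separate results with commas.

(17, 1, 19) → min 1
(1, 19, 14) → min 1
(19, 14, 9) → min 9
(14, 9, 15) → min 9
(9, 15, 15) → min 9
(15, 15, 8) → min 8
(15, 8, 16) → min 8
(8, 16, 7) → min 7
(16, 7, 6) → min 6

1, 1, 9, 9, 9, 8, 8, 7, 6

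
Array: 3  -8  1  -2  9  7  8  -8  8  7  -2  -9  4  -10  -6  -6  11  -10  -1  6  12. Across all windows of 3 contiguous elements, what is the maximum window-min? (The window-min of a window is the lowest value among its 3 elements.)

7

[3, -8, 1] → min -8
[-8, 1, -2] → min -8
[1, -2, 9] → min -2
[-2, 9, 7] → min -2
[9, 7, 8] → min 7
[7, 8, -8] → min -8
[8, -8, 8] → min -8
[-8, 8, 7] → min -8
[8, 7, -2] → min -2
[7, -2, -9] → min -9
[-2, -9, 4] → min -9
[-9, 4, -10] → min -10
[4, -10, -6] → min -10
[-10, -6, -6] → min -10
[-6, -6, 11] → min -6
[-6, 11, -10] → min -10
[11, -10, -1] → min -10
[-10, -1, 6] → min -10
[-1, 6, 12] → min -1
Maximum of these is 7.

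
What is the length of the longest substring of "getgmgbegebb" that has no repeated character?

[g] len 1
[g, e] len 2
[g, e, t] len 3
[e, t, g] len 3
[e, t, g, m] len 4
[m, g] len 2
[m, g, b] len 3
[m, g, b, e] len 4
[b, e, g] len 3
[g, e] len 2
[g, e, b] len 3
[b] len 1
Longest all-distinct length: 4.

4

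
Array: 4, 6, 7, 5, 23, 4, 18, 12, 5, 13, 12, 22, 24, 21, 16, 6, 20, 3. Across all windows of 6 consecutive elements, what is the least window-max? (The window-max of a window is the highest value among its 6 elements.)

(4, 6, 7, 5, 23, 4) → max 23
(6, 7, 5, 23, 4, 18) → max 23
(7, 5, 23, 4, 18, 12) → max 23
(5, 23, 4, 18, 12, 5) → max 23
(23, 4, 18, 12, 5, 13) → max 23
(4, 18, 12, 5, 13, 12) → max 18
(18, 12, 5, 13, 12, 22) → max 22
(12, 5, 13, 12, 22, 24) → max 24
(5, 13, 12, 22, 24, 21) → max 24
(13, 12, 22, 24, 21, 16) → max 24
(12, 22, 24, 21, 16, 6) → max 24
(22, 24, 21, 16, 6, 20) → max 24
(24, 21, 16, 6, 20, 3) → max 24
Least of these is 18.

18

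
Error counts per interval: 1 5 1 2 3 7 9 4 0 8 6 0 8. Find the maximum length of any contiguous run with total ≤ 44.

10

[1] sum 1 len 1
[1, 5] sum 6 len 2
[1, 5, 1] sum 7 len 3
[1, 5, 1, 2] sum 9 len 4
[1, 5, 1, 2, 3] sum 12 len 5
[1, 5, 1, 2, 3, 7] sum 19 len 6
[1, 5, 1, 2, 3, 7, 9] sum 28 len 7
[1, 5, 1, 2, 3, 7, 9, 4] sum 32 len 8
[1, 5, 1, 2, 3, 7, 9, 4, 0] sum 32 len 9
[1, 5, 1, 2, 3, 7, 9, 4, 0, 8] sum 40 len 10
[1, 2, 3, 7, 9, 4, 0, 8, 6] sum 40 len 9
[1, 2, 3, 7, 9, 4, 0, 8, 6, 0] sum 40 len 10
[7, 9, 4, 0, 8, 6, 0, 8] sum 42 len 8
Longest length seen: 10.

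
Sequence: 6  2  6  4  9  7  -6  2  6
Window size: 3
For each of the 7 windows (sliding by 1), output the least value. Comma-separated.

Sliding a size-3 window across the 9 values:
(6, 2, 6) → min 2
(2, 6, 4) → min 2
(6, 4, 9) → min 4
(4, 9, 7) → min 4
(9, 7, -6) → min -6
(7, -6, 2) → min -6
(-6, 2, 6) → min -6

2, 2, 4, 4, -6, -6, -6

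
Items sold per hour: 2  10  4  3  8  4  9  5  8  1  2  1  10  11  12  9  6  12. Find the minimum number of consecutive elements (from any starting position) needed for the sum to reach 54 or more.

Extend right; whenever the sum reaches 54, record the length and shrink from the left:
add 2: running sum 2 < 54
add 10: running sum 12 < 54
add 4: running sum 16 < 54
add 3: running sum 19 < 54
add 8: running sum 27 < 54
add 4: running sum 31 < 54
add 9: running sum 40 < 54
add 5: running sum 45 < 54
add 8: running sum 53 < 54
add 1: shortest ending here [2, 10, 4, 3, 8, 4, 9, 5, 8, 1] sum 54, len 10
add 2: shortest ending here [10, 4, 3, 8, 4, 9, 5, 8, 1, 2] sum 54, len 10
add 1: shortest ending here [10, 4, 3, 8, 4, 9, 5, 8, 1, 2, 1] sum 55, len 11
add 10: shortest ending here [4, 3, 8, 4, 9, 5, 8, 1, 2, 1, 10] sum 55, len 11
add 11: shortest ending here [8, 4, 9, 5, 8, 1, 2, 1, 10, 11] sum 59, len 10
add 12: shortest ending here [9, 5, 8, 1, 2, 1, 10, 11, 12] sum 59, len 9
add 9: shortest ending here [8, 1, 2, 1, 10, 11, 12, 9] sum 54, len 8
add 6: shortest ending here [8, 1, 2, 1, 10, 11, 12, 9, 6] sum 60, len 9
add 12: shortest ending here [10, 11, 12, 9, 6, 12] sum 60, len 6
Shortest qualifying length: 6.

6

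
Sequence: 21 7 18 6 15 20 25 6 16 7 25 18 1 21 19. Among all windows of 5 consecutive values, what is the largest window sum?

84

[21, 7, 18, 6, 15] → sum 67
[7, 18, 6, 15, 20] → sum 66
[18, 6, 15, 20, 25] → sum 84
[6, 15, 20, 25, 6] → sum 72
[15, 20, 25, 6, 16] → sum 82
[20, 25, 6, 16, 7] → sum 74
[25, 6, 16, 7, 25] → sum 79
[6, 16, 7, 25, 18] → sum 72
[16, 7, 25, 18, 1] → sum 67
[7, 25, 18, 1, 21] → sum 72
[25, 18, 1, 21, 19] → sum 84
Largest of these is 84.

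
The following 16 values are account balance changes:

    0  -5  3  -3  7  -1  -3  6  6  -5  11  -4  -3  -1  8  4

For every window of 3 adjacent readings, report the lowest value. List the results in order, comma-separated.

-5, -5, -3, -3, -3, -3, -3, -5, -5, -5, -4, -4, -3, -1

[0, -5, 3] → min -5
[-5, 3, -3] → min -5
[3, -3, 7] → min -3
[-3, 7, -1] → min -3
[7, -1, -3] → min -3
[-1, -3, 6] → min -3
[-3, 6, 6] → min -3
[6, 6, -5] → min -5
[6, -5, 11] → min -5
[-5, 11, -4] → min -5
[11, -4, -3] → min -4
[-4, -3, -1] → min -4
[-3, -1, 8] → min -3
[-1, 8, 4] → min -1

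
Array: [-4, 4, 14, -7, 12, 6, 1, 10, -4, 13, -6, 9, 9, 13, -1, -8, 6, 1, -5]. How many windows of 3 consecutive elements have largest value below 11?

6

-4 4 14 → max 14
4 14 -7 → max 14
14 -7 12 → max 14
-7 12 6 → max 12
12 6 1 → max 12
6 1 10 → max 10  < 11 ✓
1 10 -4 → max 10  < 11 ✓
10 -4 13 → max 13
-4 13 -6 → max 13
13 -6 9 → max 13
-6 9 9 → max 9  < 11 ✓
9 9 13 → max 13
9 13 -1 → max 13
13 -1 -8 → max 13
-1 -8 6 → max 6  < 11 ✓
-8 6 1 → max 6  < 11 ✓
6 1 -5 → max 6  < 11 ✓
6 windows satisfy the condition.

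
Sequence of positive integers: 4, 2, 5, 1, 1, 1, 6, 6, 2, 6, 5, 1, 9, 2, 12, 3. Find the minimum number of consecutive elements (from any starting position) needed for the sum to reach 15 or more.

2

add 4: running sum 4 < 15
add 2: running sum 6 < 15
add 5: running sum 11 < 15
add 1: running sum 12 < 15
add 1: running sum 13 < 15
add 1: running sum 14 < 15
add 6: shortest ending here [2, 5, 1, 1, 1, 6] sum 16, len 6
add 6: shortest ending here [1, 1, 1, 6, 6] sum 15, len 5
add 2: shortest ending here [1, 6, 6, 2] sum 15, len 4
add 6: shortest ending here [6, 6, 2, 6] sum 20, len 4
add 5: shortest ending here [6, 2, 6, 5] sum 19, len 4
add 1: shortest ending here [6, 2, 6, 5, 1] sum 20, len 5
add 9: shortest ending here [5, 1, 9] sum 15, len 3
add 2: shortest ending here [5, 1, 9, 2] sum 17, len 4
add 12: shortest ending here [9, 2, 12] sum 23, len 3
add 3: shortest ending here [12, 3] sum 15, len 2
Shortest qualifying length: 2.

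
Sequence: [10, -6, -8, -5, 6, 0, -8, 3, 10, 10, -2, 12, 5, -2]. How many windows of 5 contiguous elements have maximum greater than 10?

3

[10, -6, -8, -5, 6] → max 10
[-6, -8, -5, 6, 0] → max 6
[-8, -5, 6, 0, -8] → max 6
[-5, 6, 0, -8, 3] → max 6
[6, 0, -8, 3, 10] → max 10
[0, -8, 3, 10, 10] → max 10
[-8, 3, 10, 10, -2] → max 10
[3, 10, 10, -2, 12] → max 12  > 10 ✓
[10, 10, -2, 12, 5] → max 12  > 10 ✓
[10, -2, 12, 5, -2] → max 12  > 10 ✓
3 windows satisfy the condition.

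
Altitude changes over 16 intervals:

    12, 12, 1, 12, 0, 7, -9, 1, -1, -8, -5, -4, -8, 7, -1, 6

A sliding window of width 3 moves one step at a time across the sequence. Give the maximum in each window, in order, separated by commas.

[12, 12, 1] → max 12
[12, 1, 12] → max 12
[1, 12, 0] → max 12
[12, 0, 7] → max 12
[0, 7, -9] → max 7
[7, -9, 1] → max 7
[-9, 1, -1] → max 1
[1, -1, -8] → max 1
[-1, -8, -5] → max -1
[-8, -5, -4] → max -4
[-5, -4, -8] → max -4
[-4, -8, 7] → max 7
[-8, 7, -1] → max 7
[7, -1, 6] → max 7

12, 12, 12, 12, 7, 7, 1, 1, -1, -4, -4, 7, 7, 7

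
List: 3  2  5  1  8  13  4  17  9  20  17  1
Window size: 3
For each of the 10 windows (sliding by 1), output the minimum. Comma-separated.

(3, 2, 5) → min 2
(2, 5, 1) → min 1
(5, 1, 8) → min 1
(1, 8, 13) → min 1
(8, 13, 4) → min 4
(13, 4, 17) → min 4
(4, 17, 9) → min 4
(17, 9, 20) → min 9
(9, 20, 17) → min 9
(20, 17, 1) → min 1

2, 1, 1, 1, 4, 4, 4, 9, 9, 1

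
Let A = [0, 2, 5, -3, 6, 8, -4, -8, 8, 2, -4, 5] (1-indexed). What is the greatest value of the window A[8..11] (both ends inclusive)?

Elements at indices 8..11: -8, 8, 2, -4
max(-8, 8, 2, -4) = 8

8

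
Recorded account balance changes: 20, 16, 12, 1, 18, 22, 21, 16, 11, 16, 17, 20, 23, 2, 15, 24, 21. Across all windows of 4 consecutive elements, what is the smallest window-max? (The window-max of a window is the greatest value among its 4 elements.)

17

[20, 16, 12, 1] → max 20
[16, 12, 1, 18] → max 18
[12, 1, 18, 22] → max 22
[1, 18, 22, 21] → max 22
[18, 22, 21, 16] → max 22
[22, 21, 16, 11] → max 22
[21, 16, 11, 16] → max 21
[16, 11, 16, 17] → max 17
[11, 16, 17, 20] → max 20
[16, 17, 20, 23] → max 23
[17, 20, 23, 2] → max 23
[20, 23, 2, 15] → max 23
[23, 2, 15, 24] → max 24
[2, 15, 24, 21] → max 24
Smallest of these is 17.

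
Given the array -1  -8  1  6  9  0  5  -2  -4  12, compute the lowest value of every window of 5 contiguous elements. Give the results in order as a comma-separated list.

-1 -8 1 6 9 → min -8
-8 1 6 9 0 → min -8
1 6 9 0 5 → min 0
6 9 0 5 -2 → min -2
9 0 5 -2 -4 → min -4
0 5 -2 -4 12 → min -4

-8, -8, 0, -2, -4, -4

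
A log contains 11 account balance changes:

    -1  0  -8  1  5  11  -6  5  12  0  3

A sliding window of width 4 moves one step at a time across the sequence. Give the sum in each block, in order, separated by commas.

-1 0 -8 1 → sum -8
0 -8 1 5 → sum -2
-8 1 5 11 → sum 9
1 5 11 -6 → sum 11
5 11 -6 5 → sum 15
11 -6 5 12 → sum 22
-6 5 12 0 → sum 11
5 12 0 3 → sum 20

-8, -2, 9, 11, 15, 22, 11, 20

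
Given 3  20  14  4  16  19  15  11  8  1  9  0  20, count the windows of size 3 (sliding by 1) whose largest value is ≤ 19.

8

[3, 20, 14] → max 20
[20, 14, 4] → max 20
[14, 4, 16] → max 16  ≤ 19 ✓
[4, 16, 19] → max 19  ≤ 19 ✓
[16, 19, 15] → max 19  ≤ 19 ✓
[19, 15, 11] → max 19  ≤ 19 ✓
[15, 11, 8] → max 15  ≤ 19 ✓
[11, 8, 1] → max 11  ≤ 19 ✓
[8, 1, 9] → max 9  ≤ 19 ✓
[1, 9, 0] → max 9  ≤ 19 ✓
[9, 0, 20] → max 20
8 windows satisfy the condition.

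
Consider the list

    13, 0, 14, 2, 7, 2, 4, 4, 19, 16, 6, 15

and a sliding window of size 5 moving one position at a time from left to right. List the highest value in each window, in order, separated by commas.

Sliding a size-5 window across the 12 values:
[13, 0, 14, 2, 7] → max 14
[0, 14, 2, 7, 2] → max 14
[14, 2, 7, 2, 4] → max 14
[2, 7, 2, 4, 4] → max 7
[7, 2, 4, 4, 19] → max 19
[2, 4, 4, 19, 16] → max 19
[4, 4, 19, 16, 6] → max 19
[4, 19, 16, 6, 15] → max 19

14, 14, 14, 7, 19, 19, 19, 19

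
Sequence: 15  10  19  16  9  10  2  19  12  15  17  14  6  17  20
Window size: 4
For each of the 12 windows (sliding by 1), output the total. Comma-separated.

(15, 10, 19, 16) → sum 60
(10, 19, 16, 9) → sum 54
(19, 16, 9, 10) → sum 54
(16, 9, 10, 2) → sum 37
(9, 10, 2, 19) → sum 40
(10, 2, 19, 12) → sum 43
(2, 19, 12, 15) → sum 48
(19, 12, 15, 17) → sum 63
(12, 15, 17, 14) → sum 58
(15, 17, 14, 6) → sum 52
(17, 14, 6, 17) → sum 54
(14, 6, 17, 20) → sum 57

60, 54, 54, 37, 40, 43, 48, 63, 58, 52, 54, 57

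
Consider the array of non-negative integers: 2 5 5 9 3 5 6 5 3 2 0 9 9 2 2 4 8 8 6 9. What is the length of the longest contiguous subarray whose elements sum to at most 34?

→ 2: sum 2, len 1
→ 5: sum 7, len 2
→ 5: sum 12, len 3
→ 9: sum 21, len 4
→ 3: sum 24, len 5
→ 5: sum 29, len 6
→ 6 (dropped 2): sum 33, len 6
→ 5 (dropped 5): sum 33, len 6
→ 3 (dropped 5): sum 31, len 6
→ 2: sum 33, len 7
→ 0: sum 33, len 8
→ 9 (dropped 9): sum 33, len 8
→ 9 (dropped 3, 5): sum 34, len 7
→ 2 (dropped 6): sum 30, len 7
→ 2: sum 32, len 8
→ 4 (dropped 5): sum 31, len 8
→ 8 (dropped 3, 2): sum 34, len 7
→ 8 (dropped 0, 9): sum 33, len 6
→ 6 (dropped 9): sum 30, len 6
→ 9 (dropped 2, 2, 4): sum 31, len 4
Longest length seen: 8.

8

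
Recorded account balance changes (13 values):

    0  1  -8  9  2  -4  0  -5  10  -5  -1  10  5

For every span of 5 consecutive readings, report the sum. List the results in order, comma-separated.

4, 0, -1, 2, 3, -4, -1, 9, 19

0 1 -8 9 2 → sum 4
1 -8 9 2 -4 → sum 0
-8 9 2 -4 0 → sum -1
9 2 -4 0 -5 → sum 2
2 -4 0 -5 10 → sum 3
-4 0 -5 10 -5 → sum -4
0 -5 10 -5 -1 → sum -1
-5 10 -5 -1 10 → sum 9
10 -5 -1 10 5 → sum 19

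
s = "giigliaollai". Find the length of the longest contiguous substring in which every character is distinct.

5

add g: [g] len 1
add i: [g, i] len 2
add i (repeat i, move left end past it): [i] len 1
add g: [i, g] len 2
add l: [i, g, l] len 3
add i (repeat i, move left end past it): [g, l, i] len 3
add a: [g, l, i, a] len 4
add o: [g, l, i, a, o] len 5
add l (repeat l, move left end past it): [i, a, o, l] len 4
add l (repeat l, move left end past it): [l] len 1
add a: [l, a] len 2
add i: [l, a, i] len 3
Longest all-distinct length: 5.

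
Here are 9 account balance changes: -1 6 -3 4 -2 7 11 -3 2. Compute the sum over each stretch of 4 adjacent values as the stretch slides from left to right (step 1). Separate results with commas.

6, 5, 6, 20, 13, 17

[-1, 6, -3, 4] → sum 6
[6, -3, 4, -2] → sum 5
[-3, 4, -2, 7] → sum 6
[4, -2, 7, 11] → sum 20
[-2, 7, 11, -3] → sum 13
[7, 11, -3, 2] → sum 17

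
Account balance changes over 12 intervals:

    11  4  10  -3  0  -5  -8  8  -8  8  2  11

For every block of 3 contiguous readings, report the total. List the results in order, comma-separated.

Sliding a size-3 window across the 12 values:
11 4 10 → sum 25
4 10 -3 → sum 11
10 -3 0 → sum 7
-3 0 -5 → sum -8
0 -5 -8 → sum -13
-5 -8 8 → sum -5
-8 8 -8 → sum -8
8 -8 8 → sum 8
-8 8 2 → sum 2
8 2 11 → sum 21

25, 11, 7, -8, -13, -5, -8, 8, 2, 21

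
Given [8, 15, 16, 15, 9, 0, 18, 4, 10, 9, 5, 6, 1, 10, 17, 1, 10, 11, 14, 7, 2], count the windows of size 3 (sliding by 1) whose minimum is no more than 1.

9

[8, 15, 16] → min 8
[15, 16, 15] → min 15
[16, 15, 9] → min 9
[15, 9, 0] → min 0  ≤ 1 ✓
[9, 0, 18] → min 0  ≤ 1 ✓
[0, 18, 4] → min 0  ≤ 1 ✓
[18, 4, 10] → min 4
[4, 10, 9] → min 4
[10, 9, 5] → min 5
[9, 5, 6] → min 5
[5, 6, 1] → min 1  ≤ 1 ✓
[6, 1, 10] → min 1  ≤ 1 ✓
[1, 10, 17] → min 1  ≤ 1 ✓
[10, 17, 1] → min 1  ≤ 1 ✓
[17, 1, 10] → min 1  ≤ 1 ✓
[1, 10, 11] → min 1  ≤ 1 ✓
[10, 11, 14] → min 10
[11, 14, 7] → min 7
[14, 7, 2] → min 2
9 windows satisfy the condition.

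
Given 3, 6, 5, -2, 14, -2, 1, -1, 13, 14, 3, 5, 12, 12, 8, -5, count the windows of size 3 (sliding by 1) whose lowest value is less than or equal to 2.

8

3 6 5 → min 3
6 5 -2 → min -2  ≤ 2 ✓
5 -2 14 → min -2  ≤ 2 ✓
-2 14 -2 → min -2  ≤ 2 ✓
14 -2 1 → min -2  ≤ 2 ✓
-2 1 -1 → min -2  ≤ 2 ✓
1 -1 13 → min -1  ≤ 2 ✓
-1 13 14 → min -1  ≤ 2 ✓
13 14 3 → min 3
14 3 5 → min 3
3 5 12 → min 3
5 12 12 → min 5
12 12 8 → min 8
12 8 -5 → min -5  ≤ 2 ✓
8 windows satisfy the condition.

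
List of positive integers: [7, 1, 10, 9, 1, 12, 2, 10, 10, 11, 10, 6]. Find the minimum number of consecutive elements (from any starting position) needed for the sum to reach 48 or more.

add 7: running sum 7 < 48
add 1: running sum 8 < 48
add 10: running sum 18 < 48
add 9: running sum 27 < 48
add 1: running sum 28 < 48
add 12: running sum 40 < 48
add 2: running sum 42 < 48
end 7: [7, 1, 10, 9, 1, 12, 2, 10] sum 52, len 8
end 8: [10, 9, 1, 12, 2, 10, 10] sum 54, len 7
end 9: [9, 1, 12, 2, 10, 10, 11] sum 55, len 7
end 10: [12, 2, 10, 10, 11, 10] sum 55, len 6
end 11: [2, 10, 10, 11, 10, 6] sum 49, len 6
Shortest qualifying length: 6.

6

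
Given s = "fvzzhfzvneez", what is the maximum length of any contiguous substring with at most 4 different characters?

[f] 1 distinct, len 1
[f, v] 2 distinct, len 2
[f, v, z] 3 distinct, len 3
[f, v, z, z] 3 distinct, len 4
[f, v, z, z, h] 4 distinct, len 5
[f, v, z, z, h, f] 4 distinct, len 6
[f, v, z, z, h, f, z] 4 distinct, len 7
[f, v, z, z, h, f, z, v] 4 distinct, len 8
[f, z, v, n] 4 distinct, len 4
[z, v, n, e] 4 distinct, len 4
[z, v, n, e, e] 4 distinct, len 5
[z, v, n, e, e, z] 4 distinct, len 6
Longest length with ≤4 distinct: 8.

8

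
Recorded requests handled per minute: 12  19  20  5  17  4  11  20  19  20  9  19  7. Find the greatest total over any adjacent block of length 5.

87

Window sums for each of the 9 positions:
[12, 19, 20, 5, 17] → sum 73
[19, 20, 5, 17, 4] → sum 65
[20, 5, 17, 4, 11] → sum 57
[5, 17, 4, 11, 20] → sum 57
[17, 4, 11, 20, 19] → sum 71
[4, 11, 20, 19, 20] → sum 74
[11, 20, 19, 20, 9] → sum 79
[20, 19, 20, 9, 19] → sum 87
[19, 20, 9, 19, 7] → sum 74
Greatest of these is 87.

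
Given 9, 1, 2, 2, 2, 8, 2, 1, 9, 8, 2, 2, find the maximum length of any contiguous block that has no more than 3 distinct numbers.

add 9: window [9] (1 distinct), len 1
add 1: window [9, 1] (2 distinct), len 2
add 2: window [9, 1, 2] (3 distinct), len 3
add 2: window [9, 1, 2, 2] (3 distinct), len 4
add 2: window [9, 1, 2, 2, 2] (3 distinct), len 5
add 8: window [1, 2, 2, 2, 8] (3 distinct), len 5
add 2: window [1, 2, 2, 2, 8, 2] (3 distinct), len 6
add 1: window [1, 2, 2, 2, 8, 2, 1] (3 distinct), len 7
add 9: window [2, 1, 9] (3 distinct), len 3
add 8: window [1, 9, 8] (3 distinct), len 3
add 2: window [9, 8, 2] (3 distinct), len 3
add 2: window [9, 8, 2, 2] (3 distinct), len 4
Longest length with ≤3 distinct: 7.

7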